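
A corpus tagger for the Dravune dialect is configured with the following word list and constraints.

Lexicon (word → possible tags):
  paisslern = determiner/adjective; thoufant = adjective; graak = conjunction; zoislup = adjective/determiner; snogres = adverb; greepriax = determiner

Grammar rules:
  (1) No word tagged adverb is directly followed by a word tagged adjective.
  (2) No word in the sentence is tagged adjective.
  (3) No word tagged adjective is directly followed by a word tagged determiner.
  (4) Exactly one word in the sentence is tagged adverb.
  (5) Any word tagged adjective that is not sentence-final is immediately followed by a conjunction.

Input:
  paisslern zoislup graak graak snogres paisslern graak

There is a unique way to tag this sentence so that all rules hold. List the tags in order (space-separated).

Candidates per position — 1:paisslern {determiner,adjective}; 2:zoislup {adjective,determiner}; 3:graak {conjunction}; 4:graak {conjunction}; 5:snogres {adverb}; 6:paisslern {determiner,adjective}; 7:graak {conjunction}.
At position 1, choosing adjective makes rule 2 impossible to satisfy; hence determiner.
At position 2, choosing adjective makes rule 2 impossible to satisfy; hence determiner.
At position 6, choosing adjective makes rule 1 impossible to satisfy; hence determiner.
The unique satisfying tagging is: determiner determiner conjunction conjunction adverb determiner conjunction.
Check: rule 1 ✓; rule 2 ✓; rule 3 ✓; rule 4 ✓; rule 5 ✓.

determiner determiner conjunction conjunction adverb determiner conjunction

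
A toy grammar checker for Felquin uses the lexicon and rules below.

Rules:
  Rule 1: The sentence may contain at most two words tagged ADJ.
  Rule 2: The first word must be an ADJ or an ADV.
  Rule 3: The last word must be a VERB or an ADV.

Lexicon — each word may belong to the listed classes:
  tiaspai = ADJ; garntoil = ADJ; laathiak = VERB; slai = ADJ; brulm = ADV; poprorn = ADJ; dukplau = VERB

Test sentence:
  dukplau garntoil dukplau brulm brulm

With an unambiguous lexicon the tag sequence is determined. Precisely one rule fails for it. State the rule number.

Fixed tagging: VERB ADJ VERB ADV ADV.
Checking each rule: R1 ✓, R2 ✗, R3 ✓.
Only rule 2 fails.

2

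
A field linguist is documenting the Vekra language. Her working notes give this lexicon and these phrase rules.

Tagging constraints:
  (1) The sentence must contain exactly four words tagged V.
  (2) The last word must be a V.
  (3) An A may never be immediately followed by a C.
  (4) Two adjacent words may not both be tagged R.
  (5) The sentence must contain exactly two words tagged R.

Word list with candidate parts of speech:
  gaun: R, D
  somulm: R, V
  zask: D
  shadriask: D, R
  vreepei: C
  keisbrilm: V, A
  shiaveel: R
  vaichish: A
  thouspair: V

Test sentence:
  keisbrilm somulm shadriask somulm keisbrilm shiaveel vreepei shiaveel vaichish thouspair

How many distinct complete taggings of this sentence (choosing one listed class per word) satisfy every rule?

Candidates per position — 1:keisbrilm {V,A}; 2:somulm {R,V}; 3:shadriask {D,R}; 4:somulm {R,V}; 5:keisbrilm {V,A}; 6:shiaveel {R}; 7:vreepei {C}; 8:shiaveel {R}; 9:vaichish {A}; 10:thouspair {V}.
There are 32 candidate sequences in total.
The sequences that satisfy every rule: V V D V A R C R A V; A V D V V R C R A V.
Count = 2.

2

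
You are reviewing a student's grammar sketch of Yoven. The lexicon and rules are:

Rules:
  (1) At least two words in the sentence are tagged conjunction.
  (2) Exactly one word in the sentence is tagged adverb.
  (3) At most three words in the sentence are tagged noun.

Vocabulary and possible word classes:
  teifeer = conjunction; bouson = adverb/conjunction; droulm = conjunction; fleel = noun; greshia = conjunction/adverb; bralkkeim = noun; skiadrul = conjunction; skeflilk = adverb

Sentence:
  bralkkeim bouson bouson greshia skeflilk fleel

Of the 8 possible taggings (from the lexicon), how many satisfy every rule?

Candidates per position — 1:bralkkeim {noun}; 2:bouson {adverb,conjunction}; 3:bouson {adverb,conjunction}; 4:greshia {conjunction,adverb}; 5:skeflilk {adverb}; 6:fleel {noun}.
There are 8 candidate sequences in total.
The sequences that satisfy every rule: noun conjunction conjunction conjunction adverb noun.
Count = 1.

1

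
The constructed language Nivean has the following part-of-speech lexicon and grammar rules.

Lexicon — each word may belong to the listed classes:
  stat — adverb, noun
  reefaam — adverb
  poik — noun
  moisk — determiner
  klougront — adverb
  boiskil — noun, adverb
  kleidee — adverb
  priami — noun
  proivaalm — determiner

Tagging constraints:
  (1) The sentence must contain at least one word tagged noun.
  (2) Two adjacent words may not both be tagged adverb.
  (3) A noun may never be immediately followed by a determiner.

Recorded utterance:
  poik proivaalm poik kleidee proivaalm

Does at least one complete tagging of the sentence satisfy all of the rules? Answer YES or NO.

Candidates per position — 1:poik {noun}; 2:proivaalm {determiner}; 3:poik {noun}; 4:kleidee {adverb}; 5:proivaalm {determiner}.
Rule 3 cannot be satisfied by any choice of tags from the lexicon.
So there is no consistent tagging.

NO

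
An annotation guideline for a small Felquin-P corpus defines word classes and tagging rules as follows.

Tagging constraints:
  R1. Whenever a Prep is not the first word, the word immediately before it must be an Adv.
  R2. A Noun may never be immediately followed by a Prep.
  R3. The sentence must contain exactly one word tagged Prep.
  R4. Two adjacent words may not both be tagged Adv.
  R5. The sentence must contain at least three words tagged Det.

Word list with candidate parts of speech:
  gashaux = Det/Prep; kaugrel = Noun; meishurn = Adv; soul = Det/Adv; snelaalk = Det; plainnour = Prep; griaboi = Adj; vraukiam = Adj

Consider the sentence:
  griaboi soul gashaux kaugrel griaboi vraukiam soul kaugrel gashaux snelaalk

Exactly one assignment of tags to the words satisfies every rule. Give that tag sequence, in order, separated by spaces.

Candidates per position — 1:griaboi {Adj}; 2:soul {Det,Adv}; 3:gashaux {Det,Prep}; 4:kaugrel {Noun}; 5:griaboi {Adj}; 6:vraukiam {Adj}; 7:soul {Det,Adv}; 8:kaugrel {Noun}; 9:gashaux {Det,Prep}; 10:snelaalk {Det}.
Position 9: tagging it Prep would leave rule 1 unsatisfiable, so it must be Det.
Position 3: tagging it Det would leave rule 3 unsatisfiable, so it must be Prep.
Position 2: tagging it Det would leave rule 1 unsatisfiable, so it must be Adv.
Position 7: tagging it Adv would leave rule 5 unsatisfiable, so it must be Det.
That leaves exactly one tagging: Adj Adv Prep Noun Adj Adj Det Noun Det Det.
Checking: rule 1 ok; rule 2 ok; rule 3 ok; rule 4 ok; rule 5 ok.

Adj Adv Prep Noun Adj Adj Det Noun Det Det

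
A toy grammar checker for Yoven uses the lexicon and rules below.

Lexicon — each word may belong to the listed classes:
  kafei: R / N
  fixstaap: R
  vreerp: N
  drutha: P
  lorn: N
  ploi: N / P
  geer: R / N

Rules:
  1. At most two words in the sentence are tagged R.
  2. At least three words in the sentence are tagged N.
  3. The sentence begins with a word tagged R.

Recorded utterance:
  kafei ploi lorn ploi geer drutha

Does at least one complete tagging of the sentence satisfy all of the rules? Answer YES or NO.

YES

Candidates per position — 1:kafei {R,N}; 2:ploi {N,P}; 3:lorn {N}; 4:ploi {N,P}; 5:geer {R,N}; 6:drutha {P}.
One satisfying assignment: R N N P N P.
Verifying each rule — rule 1 ok; rule 2 ok; rule 3 ok.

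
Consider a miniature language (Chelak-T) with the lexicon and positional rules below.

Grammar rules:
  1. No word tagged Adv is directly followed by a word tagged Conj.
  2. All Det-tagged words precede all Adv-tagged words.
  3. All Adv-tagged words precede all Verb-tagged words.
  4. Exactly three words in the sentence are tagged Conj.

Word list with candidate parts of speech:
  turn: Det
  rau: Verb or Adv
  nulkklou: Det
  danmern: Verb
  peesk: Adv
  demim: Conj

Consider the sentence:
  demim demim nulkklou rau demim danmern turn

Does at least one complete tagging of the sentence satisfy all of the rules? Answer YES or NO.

Candidates per position — 1:demim {Conj}; 2:demim {Conj}; 3:nulkklou {Det}; 4:rau {Verb,Adv}; 5:demim {Conj}; 6:danmern {Verb}; 7:turn {Det}.
One satisfying assignment: Conj Conj Det Verb Conj Verb Det.
Check: rule 1 ✓; rule 2 ✓; rule 3 ✓; rule 4 ✓.

YES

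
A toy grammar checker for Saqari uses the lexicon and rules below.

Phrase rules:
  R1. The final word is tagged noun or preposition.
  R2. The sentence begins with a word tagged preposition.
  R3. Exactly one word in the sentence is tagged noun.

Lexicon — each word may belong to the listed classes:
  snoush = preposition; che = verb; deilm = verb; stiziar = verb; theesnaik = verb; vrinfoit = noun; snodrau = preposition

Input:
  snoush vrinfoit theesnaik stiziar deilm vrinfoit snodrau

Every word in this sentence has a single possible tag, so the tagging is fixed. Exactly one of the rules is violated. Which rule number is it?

3

Fixed tagging: preposition noun verb verb verb noun preposition.
Checking each rule: R1 ✓, R2 ✓, R3 ✗.
Only rule 3 fails.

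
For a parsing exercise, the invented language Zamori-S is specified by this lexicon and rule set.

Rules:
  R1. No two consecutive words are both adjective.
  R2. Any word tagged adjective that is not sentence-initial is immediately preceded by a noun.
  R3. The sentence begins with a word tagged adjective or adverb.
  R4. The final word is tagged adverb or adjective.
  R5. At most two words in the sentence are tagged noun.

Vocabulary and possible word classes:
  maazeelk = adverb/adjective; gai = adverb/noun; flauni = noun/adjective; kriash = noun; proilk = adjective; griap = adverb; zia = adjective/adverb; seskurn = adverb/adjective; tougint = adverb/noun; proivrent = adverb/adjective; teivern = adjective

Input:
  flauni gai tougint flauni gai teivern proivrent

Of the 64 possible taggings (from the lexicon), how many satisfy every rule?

2

Candidates per position — 1:flauni {noun,adjective}; 2:gai {adverb,noun}; 3:tougint {adverb,noun}; 4:flauni {noun,adjective}; 5:gai {adverb,noun}; 6:teivern {adjective}; 7:proivrent {adverb,adjective}.
There are 64 candidate sequences in total.
The sequences that satisfy every rule: adjective adverb adverb noun noun adjective adverb; adjective adverb noun adjective noun adjective adverb.
Count = 2.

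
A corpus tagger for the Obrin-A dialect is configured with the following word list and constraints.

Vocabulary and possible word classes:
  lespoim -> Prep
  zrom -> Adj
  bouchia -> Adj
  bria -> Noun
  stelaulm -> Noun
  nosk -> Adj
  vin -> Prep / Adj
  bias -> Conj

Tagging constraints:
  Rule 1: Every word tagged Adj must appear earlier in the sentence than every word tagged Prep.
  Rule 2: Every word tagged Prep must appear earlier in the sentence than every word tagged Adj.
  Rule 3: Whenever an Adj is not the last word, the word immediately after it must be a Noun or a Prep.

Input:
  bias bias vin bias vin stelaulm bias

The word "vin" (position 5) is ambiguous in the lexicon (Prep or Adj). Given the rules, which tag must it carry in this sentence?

Prep

Candidates per position — 1:bias {Conj}; 2:bias {Conj}; 3:vin {Prep,Adj}; 4:bias {Conj}; 5:vin {Prep,Adj}; 6:stelaulm {Noun}; 7:bias {Conj}.
Position 3: tagging it Adj would leave rule 3 unsatisfiable, so it must be Prep.
Position 5: tagging it Adj would leave rule 1 unsatisfiable, so it must be Prep.
The unique satisfying tagging is: Conj Conj Prep Conj Prep Noun Conj.
Rule-by-rule: rule 1 holds; rule 2 holds; rule 3 holds.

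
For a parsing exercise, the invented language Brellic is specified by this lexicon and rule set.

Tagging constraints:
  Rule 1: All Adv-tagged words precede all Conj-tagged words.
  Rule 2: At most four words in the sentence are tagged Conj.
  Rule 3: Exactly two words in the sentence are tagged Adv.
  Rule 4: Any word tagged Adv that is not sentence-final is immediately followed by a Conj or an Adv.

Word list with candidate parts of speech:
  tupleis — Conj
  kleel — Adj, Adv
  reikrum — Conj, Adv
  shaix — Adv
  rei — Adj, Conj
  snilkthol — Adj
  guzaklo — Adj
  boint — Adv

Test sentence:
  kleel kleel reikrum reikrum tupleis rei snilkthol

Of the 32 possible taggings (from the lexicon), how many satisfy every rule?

6

Candidates per position — 1:kleel {Adj,Adv}; 2:kleel {Adj,Adv}; 3:reikrum {Conj,Adv}; 4:reikrum {Conj,Adv}; 5:tupleis {Conj}; 6:rei {Adj,Conj}; 7:snilkthol {Adj}.
There are 32 candidate sequences in total.
Checking each against the rules leaves 6 sequences.
Count = 6.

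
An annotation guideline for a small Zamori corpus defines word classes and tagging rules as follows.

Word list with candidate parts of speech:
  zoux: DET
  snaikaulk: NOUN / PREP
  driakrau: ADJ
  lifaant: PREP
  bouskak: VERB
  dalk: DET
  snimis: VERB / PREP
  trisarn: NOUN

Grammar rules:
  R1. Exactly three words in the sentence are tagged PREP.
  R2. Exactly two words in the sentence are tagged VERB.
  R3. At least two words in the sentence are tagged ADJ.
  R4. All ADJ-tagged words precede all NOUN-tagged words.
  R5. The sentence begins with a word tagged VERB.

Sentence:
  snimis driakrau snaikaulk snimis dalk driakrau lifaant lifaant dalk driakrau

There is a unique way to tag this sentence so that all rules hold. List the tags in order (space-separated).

VERB ADJ PREP VERB DET ADJ PREP PREP DET ADJ

Candidates per position — 1:snimis {VERB,PREP}; 2:driakrau {ADJ}; 3:snaikaulk {NOUN,PREP}; 4:snimis {VERB,PREP}; 5:dalk {DET}; 6:driakrau {ADJ}; 7:lifaant {PREP}; 8:lifaant {PREP}; 9:dalk {DET}; 10:driakrau {ADJ}.
If word 1 were PREP, no tagging could satisfy rule 2; so word 1 is VERB.
If word 3 were NOUN, no tagging could satisfy rule 4; so word 3 is PREP.
If word 4 were PREP, no tagging could satisfy rule 1; so word 4 is VERB.
The only consistent sequence is: VERB ADJ PREP VERB DET ADJ PREP PREP DET ADJ.
Checking: rule 1 ✓; rule 2 ✓; rule 3 ✓; rule 4 ✓; rule 5 ✓.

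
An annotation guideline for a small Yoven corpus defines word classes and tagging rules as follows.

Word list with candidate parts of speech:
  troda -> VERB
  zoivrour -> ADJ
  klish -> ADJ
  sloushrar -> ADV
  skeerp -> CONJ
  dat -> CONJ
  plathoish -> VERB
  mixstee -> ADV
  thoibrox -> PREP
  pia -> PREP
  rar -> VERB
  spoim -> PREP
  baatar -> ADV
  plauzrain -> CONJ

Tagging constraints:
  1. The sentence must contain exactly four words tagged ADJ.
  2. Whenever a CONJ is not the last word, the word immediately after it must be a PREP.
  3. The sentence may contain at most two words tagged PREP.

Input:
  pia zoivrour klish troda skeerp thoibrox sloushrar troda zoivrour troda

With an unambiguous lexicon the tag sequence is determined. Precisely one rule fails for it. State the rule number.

Fixed tagging: PREP ADJ ADJ VERB CONJ PREP ADV VERB ADJ VERB.
Rule check: R1 ✗, R2 ✓, R3 ✓.
Only rule 1 fails.

1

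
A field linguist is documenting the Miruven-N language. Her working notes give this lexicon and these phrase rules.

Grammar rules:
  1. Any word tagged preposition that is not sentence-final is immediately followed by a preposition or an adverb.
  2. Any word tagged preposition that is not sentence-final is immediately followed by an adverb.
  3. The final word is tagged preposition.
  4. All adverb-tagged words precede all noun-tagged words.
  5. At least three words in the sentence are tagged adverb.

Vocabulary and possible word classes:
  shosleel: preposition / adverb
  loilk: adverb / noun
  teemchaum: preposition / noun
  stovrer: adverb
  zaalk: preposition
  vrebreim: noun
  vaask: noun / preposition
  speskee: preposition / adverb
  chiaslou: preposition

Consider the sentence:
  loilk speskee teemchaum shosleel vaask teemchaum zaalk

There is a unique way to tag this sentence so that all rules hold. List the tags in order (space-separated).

adverb adverb preposition adverb noun noun preposition

Candidates per position — 1:loilk {adverb,noun}; 2:speskee {preposition,adverb}; 3:teemchaum {preposition,noun}; 4:shosleel {preposition,adverb}; 5:vaask {noun,preposition}; 6:teemchaum {preposition,noun}; 7:zaalk {preposition}.
If word 1 were noun, no tagging could satisfy rule 5; so word 1 is adverb.
If word 2 were preposition, no tagging could satisfy rule 2; so word 2 is adverb.
If word 4 were preposition, no tagging could satisfy rule 2; so word 4 is adverb.
If word 5 were preposition, no tagging could satisfy rule 2; so word 5 is noun.
If word 6 were preposition, no tagging could satisfy rule 2; so word 6 is noun.
If word 3 were noun, no tagging could satisfy rule 4; so word 3 is preposition.
That leaves exactly one tagging: adverb adverb preposition adverb noun noun preposition.
Check: rule 1 satisfied; rule 2 satisfied; rule 3 satisfied; rule 4 satisfied; rule 5 satisfied.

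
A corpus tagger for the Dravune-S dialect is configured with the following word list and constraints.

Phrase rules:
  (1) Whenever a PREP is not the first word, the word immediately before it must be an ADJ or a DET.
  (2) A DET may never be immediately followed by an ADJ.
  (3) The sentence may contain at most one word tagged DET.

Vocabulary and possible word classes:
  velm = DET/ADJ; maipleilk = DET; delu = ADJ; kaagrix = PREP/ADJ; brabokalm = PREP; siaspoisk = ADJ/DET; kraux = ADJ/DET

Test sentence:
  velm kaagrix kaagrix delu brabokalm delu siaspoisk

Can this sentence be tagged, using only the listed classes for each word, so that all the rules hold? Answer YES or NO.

Candidates per position — 1:velm {DET,ADJ}; 2:kaagrix {PREP,ADJ}; 3:kaagrix {PREP,ADJ}; 4:delu {ADJ}; 5:brabokalm {PREP}; 6:delu {ADJ}; 7:siaspoisk {ADJ,DET}.
One satisfying assignment: DET PREP ADJ ADJ PREP ADJ ADJ.
Check: rule 1 ok; rule 2 ok; rule 3 ok.

YES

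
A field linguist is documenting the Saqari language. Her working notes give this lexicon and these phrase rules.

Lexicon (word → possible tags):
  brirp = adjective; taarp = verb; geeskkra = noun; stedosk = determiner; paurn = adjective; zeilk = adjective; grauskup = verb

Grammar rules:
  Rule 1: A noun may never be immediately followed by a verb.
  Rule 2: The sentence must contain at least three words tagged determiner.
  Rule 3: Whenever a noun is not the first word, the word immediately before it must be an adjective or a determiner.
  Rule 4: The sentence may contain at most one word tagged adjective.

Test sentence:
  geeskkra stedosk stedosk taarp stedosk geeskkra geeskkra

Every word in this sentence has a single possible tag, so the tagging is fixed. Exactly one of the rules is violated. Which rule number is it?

3

Fixed tagging: noun determiner determiner verb determiner noun noun.
Applying the rules: R1 ok, R2 ok, R3 fails, R4 ok.
Only rule 3 fails.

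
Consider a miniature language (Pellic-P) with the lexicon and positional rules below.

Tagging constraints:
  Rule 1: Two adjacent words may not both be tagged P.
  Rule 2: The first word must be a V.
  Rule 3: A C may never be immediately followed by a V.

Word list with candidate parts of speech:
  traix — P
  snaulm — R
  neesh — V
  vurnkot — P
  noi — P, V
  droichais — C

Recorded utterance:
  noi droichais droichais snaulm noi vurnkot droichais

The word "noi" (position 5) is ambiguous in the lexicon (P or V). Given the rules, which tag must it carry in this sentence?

V

Candidates per position — 1:noi {P,V}; 2:droichais {C}; 3:droichais {C}; 4:snaulm {R}; 5:noi {P,V}; 6:vurnkot {P}; 7:droichais {C}.
If word 1 were P, no tagging could satisfy rule 2; so word 1 is V.
If word 5 were P, no tagging could satisfy rule 1; so word 5 is V.
The unique satisfying tagging is: V C C R V P C.
Verifying each rule — rule 1 ok; rule 2 ok; rule 3 ok.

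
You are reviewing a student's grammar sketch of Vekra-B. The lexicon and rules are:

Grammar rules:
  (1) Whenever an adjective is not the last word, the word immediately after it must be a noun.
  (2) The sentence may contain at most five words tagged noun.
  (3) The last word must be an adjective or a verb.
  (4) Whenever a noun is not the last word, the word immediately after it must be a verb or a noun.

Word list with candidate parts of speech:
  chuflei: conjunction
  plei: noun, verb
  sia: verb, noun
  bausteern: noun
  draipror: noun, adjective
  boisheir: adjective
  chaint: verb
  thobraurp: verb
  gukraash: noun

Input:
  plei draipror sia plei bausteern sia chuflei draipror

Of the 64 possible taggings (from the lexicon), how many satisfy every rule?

10

Candidates per position — 1:plei {noun,verb}; 2:draipror {noun,adjective}; 3:sia {verb,noun}; 4:plei {noun,verb}; 5:bausteern {noun}; 6:sia {verb,noun}; 7:chuflei {conjunction}; 8:draipror {noun,adjective}.
There are 64 candidate sequences in total.
Checking each against the rules leaves 10 sequences.
Count = 10.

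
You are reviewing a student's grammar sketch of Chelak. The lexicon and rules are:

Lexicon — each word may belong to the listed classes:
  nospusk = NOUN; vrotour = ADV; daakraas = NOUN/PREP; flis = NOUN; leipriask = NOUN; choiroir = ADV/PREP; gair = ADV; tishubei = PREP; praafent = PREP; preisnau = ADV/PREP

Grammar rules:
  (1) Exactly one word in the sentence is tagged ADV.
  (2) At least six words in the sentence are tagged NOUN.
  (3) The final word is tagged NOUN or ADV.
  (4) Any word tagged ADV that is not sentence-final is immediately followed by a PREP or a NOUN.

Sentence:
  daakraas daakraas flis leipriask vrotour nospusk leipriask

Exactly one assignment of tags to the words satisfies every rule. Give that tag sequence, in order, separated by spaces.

NOUN NOUN NOUN NOUN ADV NOUN NOUN

Candidates per position — 1:daakraas {NOUN,PREP}; 2:daakraas {NOUN,PREP}; 3:flis {NOUN}; 4:leipriask {NOUN}; 5:vrotour {ADV}; 6:nospusk {NOUN}; 7:leipriask {NOUN}.
Position 1: PREP is ruled out by rule 2; that leaves NOUN.
Position 2: PREP is ruled out by rule 2; that leaves NOUN.
That leaves exactly one tagging: NOUN NOUN NOUN NOUN ADV NOUN NOUN.
Check: rule 1 ok; rule 2 ok; rule 3 ok; rule 4 ok.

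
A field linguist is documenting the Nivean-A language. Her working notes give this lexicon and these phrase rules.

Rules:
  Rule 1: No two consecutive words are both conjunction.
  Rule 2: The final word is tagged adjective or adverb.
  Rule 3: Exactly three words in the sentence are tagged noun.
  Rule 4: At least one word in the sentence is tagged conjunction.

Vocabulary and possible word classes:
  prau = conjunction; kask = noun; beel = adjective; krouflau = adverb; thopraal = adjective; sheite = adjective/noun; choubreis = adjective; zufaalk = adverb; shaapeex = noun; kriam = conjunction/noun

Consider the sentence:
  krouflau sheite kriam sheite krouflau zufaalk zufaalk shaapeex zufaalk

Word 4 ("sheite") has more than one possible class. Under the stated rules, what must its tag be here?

Candidates per position — 1:krouflau {adverb}; 2:sheite {adjective,noun}; 3:kriam {conjunction,noun}; 4:sheite {adjective,noun}; 5:krouflau {adverb}; 6:zufaalk {adverb}; 7:zufaalk {adverb}; 8:shaapeex {noun}; 9:zufaalk {adverb}.
Word 3 cannot be noun — rule 4 would then fail for every completion. It is conjunction.
Word 4 cannot be adjective — rule 3 would then fail for every completion. It is noun.
Word 2 cannot be adjective — rule 3 would then fail for every completion. It is noun.
So the tagging must be: adverb noun conjunction noun adverb adverb adverb noun adverb.
Checking: rule 1 satisfied; rule 2 satisfied; rule 3 satisfied; rule 4 satisfied.

noun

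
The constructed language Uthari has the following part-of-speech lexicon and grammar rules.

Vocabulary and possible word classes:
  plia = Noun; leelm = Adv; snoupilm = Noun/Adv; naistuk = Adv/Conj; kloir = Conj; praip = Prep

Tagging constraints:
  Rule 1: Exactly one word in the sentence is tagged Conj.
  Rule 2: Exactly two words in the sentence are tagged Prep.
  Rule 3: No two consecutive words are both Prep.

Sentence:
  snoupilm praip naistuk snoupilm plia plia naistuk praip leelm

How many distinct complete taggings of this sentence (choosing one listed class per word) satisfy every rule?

8

Candidates per position — 1:snoupilm {Noun,Adv}; 2:praip {Prep}; 3:naistuk {Adv,Conj}; 4:snoupilm {Noun,Adv}; 5:plia {Noun}; 6:plia {Noun}; 7:naistuk {Adv,Conj}; 8:praip {Prep}; 9:leelm {Adv}.
There are 16 candidate sequences in total.
Checking each against the rules leaves 8 sequences.
Count = 8.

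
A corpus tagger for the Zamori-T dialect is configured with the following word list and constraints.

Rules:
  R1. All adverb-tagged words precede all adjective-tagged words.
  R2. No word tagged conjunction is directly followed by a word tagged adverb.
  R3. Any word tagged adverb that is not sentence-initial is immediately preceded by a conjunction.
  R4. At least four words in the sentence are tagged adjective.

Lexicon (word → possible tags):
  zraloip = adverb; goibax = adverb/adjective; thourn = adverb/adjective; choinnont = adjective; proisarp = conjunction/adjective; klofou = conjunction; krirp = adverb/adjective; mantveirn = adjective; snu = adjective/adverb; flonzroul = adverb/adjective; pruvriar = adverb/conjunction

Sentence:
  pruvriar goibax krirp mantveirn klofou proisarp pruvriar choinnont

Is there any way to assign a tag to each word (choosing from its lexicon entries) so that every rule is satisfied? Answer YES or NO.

Candidates per position — 1:pruvriar {adverb,conjunction}; 2:goibax {adverb,adjective}; 3:krirp {adverb,adjective}; 4:mantveirn {adjective}; 5:klofou {conjunction}; 6:proisarp {conjunction,adjective}; 7:pruvriar {adverb,conjunction}; 8:choinnont {adjective}.
One satisfying assignment: conjunction adjective adjective adjective conjunction conjunction conjunction adjective.
Rule-by-rule: rule 1 ✓; rule 2 ✓; rule 3 ✓; rule 4 ✓.

YES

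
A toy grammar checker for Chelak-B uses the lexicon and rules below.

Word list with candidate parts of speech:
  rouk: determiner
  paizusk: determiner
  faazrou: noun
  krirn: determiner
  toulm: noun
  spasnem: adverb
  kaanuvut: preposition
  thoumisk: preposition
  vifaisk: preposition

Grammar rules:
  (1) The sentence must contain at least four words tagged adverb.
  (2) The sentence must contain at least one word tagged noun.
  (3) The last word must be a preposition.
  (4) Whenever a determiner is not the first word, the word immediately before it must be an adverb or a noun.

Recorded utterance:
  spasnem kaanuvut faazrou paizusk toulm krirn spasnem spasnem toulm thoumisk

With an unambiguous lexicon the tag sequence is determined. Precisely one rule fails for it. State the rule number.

1

Fixed tagging: adverb preposition noun determiner noun determiner adverb adverb noun preposition.
Checking each rule: R1 ✗, R2 ✓, R3 ✓, R4 ✓.
Only rule 1 fails.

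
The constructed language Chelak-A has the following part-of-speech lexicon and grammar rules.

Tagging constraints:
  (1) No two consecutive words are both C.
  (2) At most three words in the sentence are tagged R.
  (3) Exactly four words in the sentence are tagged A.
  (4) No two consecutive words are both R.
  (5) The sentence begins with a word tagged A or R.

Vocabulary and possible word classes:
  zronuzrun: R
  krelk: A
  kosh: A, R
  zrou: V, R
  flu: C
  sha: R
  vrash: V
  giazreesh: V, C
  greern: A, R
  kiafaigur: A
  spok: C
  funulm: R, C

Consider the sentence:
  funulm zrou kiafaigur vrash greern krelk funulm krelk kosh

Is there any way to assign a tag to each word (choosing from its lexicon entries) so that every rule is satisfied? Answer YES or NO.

Candidates per position — 1:funulm {R,C}; 2:zrou {V,R}; 3:kiafaigur {A}; 4:vrash {V}; 5:greern {A,R}; 6:krelk {A}; 7:funulm {R,C}; 8:krelk {A}; 9:kosh {A,R}.
One satisfying assignment: R V A V A A C A R.
Rule-by-rule: rule 1 ✓; rule 2 ✓; rule 3 ✓; rule 4 ✓; rule 5 ✓.

YES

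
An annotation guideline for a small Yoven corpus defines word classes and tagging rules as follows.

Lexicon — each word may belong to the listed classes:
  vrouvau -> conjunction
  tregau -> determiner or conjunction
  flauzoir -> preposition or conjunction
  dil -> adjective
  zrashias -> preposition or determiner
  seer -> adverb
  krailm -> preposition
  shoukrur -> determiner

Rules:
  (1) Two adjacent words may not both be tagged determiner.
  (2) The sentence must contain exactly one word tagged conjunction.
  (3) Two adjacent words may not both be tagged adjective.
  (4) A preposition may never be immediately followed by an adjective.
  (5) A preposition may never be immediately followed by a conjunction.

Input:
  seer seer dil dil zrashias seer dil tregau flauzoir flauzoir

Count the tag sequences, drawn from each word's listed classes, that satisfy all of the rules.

Candidates per position — 1:seer {adverb}; 2:seer {adverb}; 3:dil {adjective}; 4:dil {adjective}; 5:zrashias {preposition,determiner}; 6:seer {adverb}; 7:dil {adjective}; 8:tregau {determiner,conjunction}; 9:flauzoir {preposition,conjunction}; 10:flauzoir {preposition,conjunction}.
There are 16 candidate sequences in total.
Rule 3 cannot be satisfied by any choice of tags from the lexicon.
So there is no consistent tagging.
Count = 0.

0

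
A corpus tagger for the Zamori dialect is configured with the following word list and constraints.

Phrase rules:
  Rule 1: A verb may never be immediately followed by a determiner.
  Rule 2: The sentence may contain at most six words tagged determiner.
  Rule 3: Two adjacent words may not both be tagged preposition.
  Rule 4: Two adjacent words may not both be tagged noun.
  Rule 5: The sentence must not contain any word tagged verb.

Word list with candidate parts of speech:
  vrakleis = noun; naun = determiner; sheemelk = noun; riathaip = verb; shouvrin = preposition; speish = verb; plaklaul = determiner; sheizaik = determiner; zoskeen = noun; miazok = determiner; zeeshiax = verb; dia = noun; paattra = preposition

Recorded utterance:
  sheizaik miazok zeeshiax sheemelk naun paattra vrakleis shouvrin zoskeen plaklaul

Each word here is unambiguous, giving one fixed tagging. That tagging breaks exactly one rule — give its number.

Fixed tagging: determiner determiner verb noun determiner preposition noun preposition noun determiner.
Checking each rule: R1 ✓, R2 ✓, R3 ✓, R4 ✓, R5 ✗.
Only rule 5 fails.

5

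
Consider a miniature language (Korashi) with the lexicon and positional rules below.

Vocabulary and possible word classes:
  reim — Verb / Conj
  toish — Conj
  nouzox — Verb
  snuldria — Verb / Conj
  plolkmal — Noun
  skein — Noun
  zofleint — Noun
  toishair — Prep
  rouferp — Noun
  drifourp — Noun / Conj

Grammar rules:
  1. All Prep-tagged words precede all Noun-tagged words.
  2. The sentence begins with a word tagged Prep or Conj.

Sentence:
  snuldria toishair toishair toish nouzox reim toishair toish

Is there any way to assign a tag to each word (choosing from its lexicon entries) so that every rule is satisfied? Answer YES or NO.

YES

Candidates per position — 1:snuldria {Verb,Conj}; 2:toishair {Prep}; 3:toishair {Prep}; 4:toish {Conj}; 5:nouzox {Verb}; 6:reim {Verb,Conj}; 7:toishair {Prep}; 8:toish {Conj}.
One satisfying assignment: Conj Prep Prep Conj Verb Conj Prep Conj.
Verifying each rule — rule 1 ok; rule 2 ok.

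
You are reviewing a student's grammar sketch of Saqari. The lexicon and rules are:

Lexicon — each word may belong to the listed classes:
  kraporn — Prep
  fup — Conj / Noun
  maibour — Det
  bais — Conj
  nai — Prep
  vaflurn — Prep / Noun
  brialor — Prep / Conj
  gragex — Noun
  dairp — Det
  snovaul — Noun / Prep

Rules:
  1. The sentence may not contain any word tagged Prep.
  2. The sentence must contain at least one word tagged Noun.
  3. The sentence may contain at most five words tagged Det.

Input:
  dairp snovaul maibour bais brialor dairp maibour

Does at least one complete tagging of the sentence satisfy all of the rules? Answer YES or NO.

Candidates per position — 1:dairp {Det}; 2:snovaul {Noun,Prep}; 3:maibour {Det}; 4:bais {Conj}; 5:brialor {Prep,Conj}; 6:dairp {Det}; 7:maibour {Det}.
One satisfying assignment: Det Noun Det Conj Conj Det Det.
Checking: rule 1 satisfied; rule 2 satisfied; rule 3 satisfied.

YES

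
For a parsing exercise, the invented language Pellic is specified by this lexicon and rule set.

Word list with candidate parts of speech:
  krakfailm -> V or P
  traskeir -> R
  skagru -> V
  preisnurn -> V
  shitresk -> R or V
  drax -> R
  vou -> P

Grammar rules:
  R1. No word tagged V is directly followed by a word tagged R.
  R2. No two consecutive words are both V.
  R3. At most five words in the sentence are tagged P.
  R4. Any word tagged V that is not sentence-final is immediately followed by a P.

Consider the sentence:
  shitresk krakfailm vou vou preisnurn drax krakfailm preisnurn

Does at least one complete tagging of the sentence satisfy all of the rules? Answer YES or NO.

Candidates per position — 1:shitresk {R,V}; 2:krakfailm {V,P}; 3:vou {P}; 4:vou {P}; 5:preisnurn {V}; 6:drax {R}; 7:krakfailm {V,P}; 8:preisnurn {V}.
Rule 1 cannot be satisfied by any choice of tags from the lexicon.
So there is no consistent tagging.

NO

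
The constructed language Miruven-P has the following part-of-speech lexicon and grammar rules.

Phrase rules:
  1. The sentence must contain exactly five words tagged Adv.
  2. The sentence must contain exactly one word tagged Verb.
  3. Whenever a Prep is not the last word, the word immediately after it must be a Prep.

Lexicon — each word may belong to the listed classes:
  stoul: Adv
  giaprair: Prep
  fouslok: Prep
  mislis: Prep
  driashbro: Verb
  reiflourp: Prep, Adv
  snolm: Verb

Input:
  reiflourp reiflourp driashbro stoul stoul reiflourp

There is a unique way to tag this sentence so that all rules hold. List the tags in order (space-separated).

Candidates per position — 1:reiflourp {Prep,Adv}; 2:reiflourp {Prep,Adv}; 3:driashbro {Verb}; 4:stoul {Adv}; 5:stoul {Adv}; 6:reiflourp {Prep,Adv}.
Word 1 cannot be Prep — rule 1 would then fail for every completion. It is Adv.
Word 2 cannot be Prep — rule 1 would then fail for every completion. It is Adv.
Word 6 cannot be Prep — rule 1 would then fail for every completion. It is Adv.
So the tagging must be: Adv Adv Verb Adv Adv Adv.
Rule-by-rule: rule 1 holds; rule 2 holds; rule 3 holds.

Adv Adv Verb Adv Adv Adv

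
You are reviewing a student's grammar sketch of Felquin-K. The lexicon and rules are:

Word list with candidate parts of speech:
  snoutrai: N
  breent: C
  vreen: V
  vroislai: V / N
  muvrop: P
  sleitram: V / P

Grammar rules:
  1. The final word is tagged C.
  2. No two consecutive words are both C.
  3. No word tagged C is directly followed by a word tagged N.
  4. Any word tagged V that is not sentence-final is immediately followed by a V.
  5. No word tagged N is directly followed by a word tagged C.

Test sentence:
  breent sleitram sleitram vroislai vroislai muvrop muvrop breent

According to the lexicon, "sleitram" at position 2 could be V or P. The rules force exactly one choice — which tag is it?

P

Candidates per position — 1:breent {C}; 2:sleitram {V,P}; 3:sleitram {V,P}; 4:vroislai {V,N}; 5:vroislai {V,N}; 6:muvrop {P}; 7:muvrop {P}; 8:breent {C}.
Position 2: V is ruled out by rule 4; that leaves P.
Position 3: V is ruled out by rule 4; that leaves P.
Position 4: V is ruled out by rule 4; that leaves N.
Position 5: V is ruled out by rule 4; that leaves N.
That leaves exactly one tagging: C P P N N P P C.
Checking: rule 1 satisfied; rule 2 satisfied; rule 3 satisfied; rule 4 satisfied; rule 5 satisfied.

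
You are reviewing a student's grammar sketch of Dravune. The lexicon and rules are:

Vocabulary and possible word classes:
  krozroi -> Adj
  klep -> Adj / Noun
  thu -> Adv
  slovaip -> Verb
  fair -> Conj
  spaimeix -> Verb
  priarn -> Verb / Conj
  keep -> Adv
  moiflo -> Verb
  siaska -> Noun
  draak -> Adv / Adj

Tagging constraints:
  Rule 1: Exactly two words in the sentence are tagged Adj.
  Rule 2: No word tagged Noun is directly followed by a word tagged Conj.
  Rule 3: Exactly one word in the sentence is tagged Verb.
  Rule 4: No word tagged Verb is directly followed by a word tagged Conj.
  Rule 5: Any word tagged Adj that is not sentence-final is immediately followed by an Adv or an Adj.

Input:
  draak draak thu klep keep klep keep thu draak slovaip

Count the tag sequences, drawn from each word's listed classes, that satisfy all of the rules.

6

Candidates per position — 1:draak {Adv,Adj}; 2:draak {Adv,Adj}; 3:thu {Adv}; 4:klep {Adj,Noun}; 5:keep {Adv}; 6:klep {Adj,Noun}; 7:keep {Adv}; 8:thu {Adv}; 9:draak {Adv,Adj}; 10:slovaip {Verb}.
There are 32 candidate sequences in total.
Checking each against the rules leaves 6 sequences.
Count = 6.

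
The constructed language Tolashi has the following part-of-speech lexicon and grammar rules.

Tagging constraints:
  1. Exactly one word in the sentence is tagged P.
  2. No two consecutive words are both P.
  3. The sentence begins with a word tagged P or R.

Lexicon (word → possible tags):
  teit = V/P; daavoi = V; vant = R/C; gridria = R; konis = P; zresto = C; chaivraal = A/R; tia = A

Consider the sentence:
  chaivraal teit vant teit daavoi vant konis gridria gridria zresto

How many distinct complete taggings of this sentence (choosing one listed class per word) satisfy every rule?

Candidates per position — 1:chaivraal {A,R}; 2:teit {V,P}; 3:vant {R,C}; 4:teit {V,P}; 5:daavoi {V}; 6:vant {R,C}; 7:konis {P}; 8:gridria {R}; 9:gridria {R}; 10:zresto {C}.
There are 32 candidate sequences in total.
The sequences that satisfy every rule: R V R V V R P R R C; R V R V V C P R R C; R V C V V R P R R C; R V C V V C P R R C.
Count = 4.

4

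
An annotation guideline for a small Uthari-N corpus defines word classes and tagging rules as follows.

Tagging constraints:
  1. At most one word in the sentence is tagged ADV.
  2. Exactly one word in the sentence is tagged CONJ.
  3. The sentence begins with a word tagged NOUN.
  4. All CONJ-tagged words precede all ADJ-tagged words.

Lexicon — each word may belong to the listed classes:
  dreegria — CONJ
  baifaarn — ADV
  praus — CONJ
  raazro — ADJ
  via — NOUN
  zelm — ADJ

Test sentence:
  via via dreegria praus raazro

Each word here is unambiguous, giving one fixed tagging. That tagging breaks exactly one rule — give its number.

2

Fixed tagging: NOUN NOUN CONJ CONJ ADJ.
Checking each rule: R1 ok, R2 fails, R3 ok, R4 ok.
Only rule 2 fails.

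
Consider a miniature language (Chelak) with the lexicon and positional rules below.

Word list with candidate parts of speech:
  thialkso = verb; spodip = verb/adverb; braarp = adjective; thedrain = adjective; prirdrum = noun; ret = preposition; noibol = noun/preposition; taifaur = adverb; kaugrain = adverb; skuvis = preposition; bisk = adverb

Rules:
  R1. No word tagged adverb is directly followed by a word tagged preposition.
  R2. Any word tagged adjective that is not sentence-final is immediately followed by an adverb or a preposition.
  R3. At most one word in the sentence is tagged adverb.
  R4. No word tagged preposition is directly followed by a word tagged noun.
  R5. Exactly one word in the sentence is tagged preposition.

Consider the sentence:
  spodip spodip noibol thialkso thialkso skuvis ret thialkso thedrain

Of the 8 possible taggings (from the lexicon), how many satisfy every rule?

Candidates per position — 1:spodip {verb,adverb}; 2:spodip {verb,adverb}; 3:noibol {noun,preposition}; 4:thialkso {verb}; 5:thialkso {verb}; 6:skuvis {preposition}; 7:ret {preposition}; 8:thialkso {verb}; 9:thedrain {adjective}.
There are 8 candidate sequences in total.
Rule 5 cannot be satisfied by any choice of tags from the lexicon.
So there is no consistent tagging.
Count = 0.

0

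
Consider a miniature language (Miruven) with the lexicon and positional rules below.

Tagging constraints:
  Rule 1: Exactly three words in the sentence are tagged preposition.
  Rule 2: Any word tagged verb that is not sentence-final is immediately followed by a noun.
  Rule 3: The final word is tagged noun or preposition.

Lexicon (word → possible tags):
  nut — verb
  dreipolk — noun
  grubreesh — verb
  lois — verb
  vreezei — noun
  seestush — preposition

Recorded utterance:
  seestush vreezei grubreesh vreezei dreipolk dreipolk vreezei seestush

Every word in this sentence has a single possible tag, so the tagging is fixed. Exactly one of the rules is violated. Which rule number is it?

Fixed tagging: preposition noun verb noun noun noun noun preposition.
Rule check: R1 fails, R2 ok, R3 ok.
Only rule 1 fails.

1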